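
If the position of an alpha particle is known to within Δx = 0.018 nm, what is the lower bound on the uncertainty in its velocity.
440.860 m/s

Using the Heisenberg uncertainty principle and Δp = mΔv:
ΔxΔp ≥ ℏ/2
Δx(mΔv) ≥ ℏ/2

The minimum uncertainty in velocity is:
Δv_min = ℏ/(2mΔx)
Δv_min = (1.055e-34 J·s) / (2 × 6.645e-27 kg × 1.800e-11 m)
Δv_min = 4.409e+02 m/s = 440.860 m/s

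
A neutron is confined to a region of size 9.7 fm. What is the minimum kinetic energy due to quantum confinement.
55.057 keV

Using the uncertainty principle:

1. Position uncertainty: Δx ≈ 9.700e-15 m
2. Minimum momentum uncertainty: Δp = ℏ/(2Δx) = 5.436e-21 kg·m/s
3. Minimum kinetic energy:
   KE = (Δp)²/(2m) = (5.436e-21)²/(2 × 1.675e-27 kg)
   KE = 8.821e-15 J = 55.057 keV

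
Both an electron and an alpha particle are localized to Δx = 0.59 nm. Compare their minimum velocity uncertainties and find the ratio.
The electron has the larger minimum velocity uncertainty, by a ratio of 7294.3.

For both particles, Δp_min = ℏ/(2Δx) = 8.937e-26 kg·m/s (same for both).

The velocity uncertainty is Δv = Δp/m:
- electron: Δv = 8.937e-26 / 9.109e-31 = 9.811e+04 m/s = 98.108 km/s
- alpha particle: Δv = 8.937e-26 / 6.645e-27 = 1.345e+01 m/s = 13.450 m/s

Ratio: 9.811e+04 / 1.345e+01 = 7294.3

The lighter particle has larger velocity uncertainty because Δv ∝ 1/m.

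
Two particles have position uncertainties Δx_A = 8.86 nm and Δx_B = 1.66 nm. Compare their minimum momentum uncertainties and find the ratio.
Particle B has the larger minimum momentum uncertainty, by a factor of 5.34.

For each particle, the minimum momentum uncertainty is Δp_min = ℏ/(2Δx):

Particle A: Δp_A = ℏ/(2×8.860e-09 m) = 5.951e-27 kg·m/s
Particle B: Δp_B = ℏ/(2×1.660e-09 m) = 3.176e-26 kg·m/s

Ratio: Δp_B/Δp_A = 5.34

Since Δp_min ∝ 1/Δx, the particle with smaller position uncertainty (B) has larger momentum uncertainty.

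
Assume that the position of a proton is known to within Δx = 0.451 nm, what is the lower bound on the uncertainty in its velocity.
69.899 m/s

Using the Heisenberg uncertainty principle and Δp = mΔv:
ΔxΔp ≥ ℏ/2
Δx(mΔv) ≥ ℏ/2

The minimum uncertainty in velocity is:
Δv_min = ℏ/(2mΔx)
Δv_min = (1.055e-34 J·s) / (2 × 1.673e-27 kg × 4.510e-10 m)
Δv_min = 6.990e+01 m/s = 69.899 m/s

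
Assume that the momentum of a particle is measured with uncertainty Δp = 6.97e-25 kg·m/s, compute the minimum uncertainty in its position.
75.651 pm

Using the Heisenberg uncertainty principle:
ΔxΔp ≥ ℏ/2

The minimum uncertainty in position is:
Δx_min = ℏ/(2Δp)
Δx_min = (1.055e-34 J·s) / (2 × 6.970e-25 kg·m/s)
Δx_min = 7.565e-11 m = 75.651 pm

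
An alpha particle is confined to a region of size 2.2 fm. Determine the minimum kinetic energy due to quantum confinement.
269.795 keV

Using the uncertainty principle:

1. Position uncertainty: Δx ≈ 2.200e-15 m
2. Minimum momentum uncertainty: Δp = ℏ/(2Δx) = 2.397e-20 kg·m/s
3. Minimum kinetic energy:
   KE = (Δp)²/(2m) = (2.397e-20)²/(2 × 6.645e-27 kg)
   KE = 4.323e-14 J = 269.795 keV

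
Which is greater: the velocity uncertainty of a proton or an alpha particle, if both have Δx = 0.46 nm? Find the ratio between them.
The proton has the larger minimum velocity uncertainty, by a ratio of 4.0.

For both particles, Δp_min = ℏ/(2Δx) = 1.146e-25 kg·m/s (same for both).

The velocity uncertainty is Δv = Δp/m:
- proton: Δv = 1.146e-25 / 1.673e-27 = 6.853e+01 m/s = 68.532 m/s
- alpha particle: Δv = 1.146e-25 / 6.645e-27 = 1.725e+01 m/s = 17.251 m/s

Ratio: 6.853e+01 / 1.725e+01 = 4.0

The lighter particle has larger velocity uncertainty because Δv ∝ 1/m.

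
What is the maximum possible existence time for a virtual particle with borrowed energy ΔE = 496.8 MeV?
6.625 × 10^-25 s

Using the energy-time uncertainty principle:
ΔEΔt ≥ ℏ/2

For a virtual particle borrowing energy ΔE, the maximum lifetime is:
Δt_max = ℏ/(2ΔE)

Converting energy:
ΔE = 496.8 MeV = 7.960e-11 J

Δt_max = (1.055e-34 J·s) / (2 × 7.960e-11 J)
Δt_max = 6.625e-25 s = 6.625 × 10^-25 s

Virtual particles with higher borrowed energy exist for shorter times.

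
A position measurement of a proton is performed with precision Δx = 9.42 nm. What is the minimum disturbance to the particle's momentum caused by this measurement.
5.598 × 10^-27 kg·m/s

The uncertainty principle implies that measuring position disturbs momentum:
ΔxΔp ≥ ℏ/2

When we measure position with precision Δx, we necessarily introduce a momentum uncertainty:
Δp ≥ ℏ/(2Δx)
Δp_min = (1.055e-34 J·s) / (2 × 9.420e-09 m)
Δp_min = 5.598e-27 kg·m/s

The more precisely we measure position, the greater the momentum disturbance.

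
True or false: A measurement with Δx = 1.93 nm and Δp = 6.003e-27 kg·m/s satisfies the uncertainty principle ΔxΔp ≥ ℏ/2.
No, it violates the uncertainty principle (impossible measurement).

Calculate the product ΔxΔp:
ΔxΔp = (1.930e-09 m) × (6.003e-27 kg·m/s)
ΔxΔp = 1.159e-35 J·s

Compare to the minimum allowed value ℏ/2:
ℏ/2 = 5.273e-35 J·s

Since ΔxΔp = 1.159e-35 J·s < 5.273e-35 J·s = ℏ/2,
the measurement violates the uncertainty principle.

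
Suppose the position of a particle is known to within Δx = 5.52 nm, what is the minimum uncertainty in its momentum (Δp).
9.552 × 10^-27 kg·m/s

Using the Heisenberg uncertainty principle:
ΔxΔp ≥ ℏ/2

The minimum uncertainty in momentum is:
Δp_min = ℏ/(2Δx)
Δp_min = (1.055e-34 J·s) / (2 × 5.520e-09 m)
Δp_min = 9.552e-27 kg·m/s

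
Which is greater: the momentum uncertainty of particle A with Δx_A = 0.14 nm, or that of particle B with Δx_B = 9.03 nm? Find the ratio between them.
Particle A has the larger minimum momentum uncertainty, by a factor of 64.50.

For each particle, the minimum momentum uncertainty is Δp_min = ℏ/(2Δx):

Particle A: Δp_A = ℏ/(2×1.400e-10 m) = 3.766e-25 kg·m/s
Particle B: Δp_B = ℏ/(2×9.030e-09 m) = 5.839e-27 kg·m/s

Ratio: Δp_A/Δp_B = 64.50

Since Δp_min ∝ 1/Δx, the particle with smaller position uncertainty (A) has larger momentum uncertainty.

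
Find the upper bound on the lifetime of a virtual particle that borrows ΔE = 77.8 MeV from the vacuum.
4.230 ys

Using the energy-time uncertainty principle:
ΔEΔt ≥ ℏ/2

For a virtual particle borrowing energy ΔE, the maximum lifetime is:
Δt_max = ℏ/(2ΔE)

Converting energy:
ΔE = 77.8 MeV = 1.246e-11 J

Δt_max = (1.055e-34 J·s) / (2 × 1.246e-11 J)
Δt_max = 4.230e-24 s = 4.230 ys

Virtual particles with higher borrowed energy exist for shorter times.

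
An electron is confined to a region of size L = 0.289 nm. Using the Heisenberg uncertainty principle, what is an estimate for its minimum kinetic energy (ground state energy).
114.043 meV

Using the uncertainty principle to estimate ground state energy:

1. The position uncertainty is approximately the confinement size:
   Δx ≈ L = 2.890e-10 m

2. From ΔxΔp ≥ ℏ/2, the minimum momentum uncertainty is:
   Δp ≈ ℏ/(2L) = 1.825e-25 kg·m/s

3. The kinetic energy is approximately:
   KE ≈ (Δp)²/(2m) = (1.825e-25)²/(2 × 9.109e-31 kg)
   KE ≈ 1.827e-20 J = 114.043 meV

This is an order-of-magnitude estimate of the ground state energy.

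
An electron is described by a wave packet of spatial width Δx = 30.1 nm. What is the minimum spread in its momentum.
1.752 × 10^-27 kg·m/s

For a wave packet, the spatial width Δx and momentum spread Δp are related by the uncertainty principle:
ΔxΔp ≥ ℏ/2

The minimum momentum spread is:
Δp_min = ℏ/(2Δx)
Δp_min = (1.055e-34 J·s) / (2 × 3.010e-08 m)
Δp_min = 1.752e-27 kg·m/s

A wave packet cannot have both a well-defined position and well-defined momentum.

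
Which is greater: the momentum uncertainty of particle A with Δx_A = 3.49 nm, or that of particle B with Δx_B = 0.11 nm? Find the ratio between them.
Particle B has the larger minimum momentum uncertainty, by a factor of 31.73.

For each particle, the minimum momentum uncertainty is Δp_min = ℏ/(2Δx):

Particle A: Δp_A = ℏ/(2×3.490e-09 m) = 1.511e-26 kg·m/s
Particle B: Δp_B = ℏ/(2×1.100e-10 m) = 4.794e-25 kg·m/s

Ratio: Δp_B/Δp_A = 31.73

Since Δp_min ∝ 1/Δx, the particle with smaller position uncertainty (B) has larger momentum uncertainty.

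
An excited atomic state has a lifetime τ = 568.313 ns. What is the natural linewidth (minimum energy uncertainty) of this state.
579.093 peV

Using the energy-time uncertainty principle:
ΔEΔt ≥ ℏ/2

The lifetime τ represents the time uncertainty Δt.
The natural linewidth (minimum energy uncertainty) is:

ΔE = ℏ/(2τ)
ΔE = (1.055e-34 J·s) / (2 × 5.683e-07 s)
ΔE = 9.278e-29 J = 579.093 peV

This natural linewidth limits the precision of spectroscopic measurements.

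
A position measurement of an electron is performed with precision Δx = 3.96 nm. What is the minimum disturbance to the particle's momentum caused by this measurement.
1.332 × 10^-26 kg·m/s

The uncertainty principle implies that measuring position disturbs momentum:
ΔxΔp ≥ ℏ/2

When we measure position with precision Δx, we necessarily introduce a momentum uncertainty:
Δp ≥ ℏ/(2Δx)
Δp_min = (1.055e-34 J·s) / (2 × 3.960e-09 m)
Δp_min = 1.332e-26 kg·m/s

The more precisely we measure position, the greater the momentum disturbance.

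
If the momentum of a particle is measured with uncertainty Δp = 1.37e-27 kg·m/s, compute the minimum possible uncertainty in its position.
38.488 nm

Using the Heisenberg uncertainty principle:
ΔxΔp ≥ ℏ/2

The minimum uncertainty in position is:
Δx_min = ℏ/(2Δp)
Δx_min = (1.055e-34 J·s) / (2 × 1.370e-27 kg·m/s)
Δx_min = 3.849e-08 m = 38.488 nm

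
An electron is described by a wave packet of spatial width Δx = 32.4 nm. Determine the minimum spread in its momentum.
1.627 × 10^-27 kg·m/s

For a wave packet, the spatial width Δx and momentum spread Δp are related by the uncertainty principle:
ΔxΔp ≥ ℏ/2

The minimum momentum spread is:
Δp_min = ℏ/(2Δx)
Δp_min = (1.055e-34 J·s) / (2 × 3.240e-08 m)
Δp_min = 1.627e-27 kg·m/s

A wave packet cannot have both a well-defined position and well-defined momentum.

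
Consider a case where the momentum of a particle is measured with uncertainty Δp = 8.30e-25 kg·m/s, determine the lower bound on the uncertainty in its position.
63.528 pm

Using the Heisenberg uncertainty principle:
ΔxΔp ≥ ℏ/2

The minimum uncertainty in position is:
Δx_min = ℏ/(2Δp)
Δx_min = (1.055e-34 J·s) / (2 × 8.300e-25 kg·m/s)
Δx_min = 6.353e-11 m = 63.528 pm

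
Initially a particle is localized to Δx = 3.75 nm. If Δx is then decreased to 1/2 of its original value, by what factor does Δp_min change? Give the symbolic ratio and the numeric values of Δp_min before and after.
Original Δp_min = 1.406 × 10^-26 kg·m/s; new Δp'_min = 2.812 × 10^-26 kg·m/s; ratio Δp'_min/Δp_min = 2.

From the uncertainty principle ΔxΔp ≥ ℏ/2, the minimum momentum uncertainty is Δp_min = ℏ/(2Δx).

Original (Δx = 3.75 nm = 3.750e-09 m):
Δp_min = (1.055e-34 J·s)/(2 × 3.750e-09 m) = 1.406e-26 kg·m/s

When Δx → (1/2)Δx:
Δp'_min = ℏ/(2 × (1/2)Δx) = 2 × ℏ/(2Δx) = 2 × Δp_min
Δp'_min = 2 × 1.406e-26 kg·m/s = 2.812e-26 kg·m/s

Since Δp_min ∝ 1/Δx, when Δx is decreased to 1/2 of its original value, Δp_min increases to 2 times its original value.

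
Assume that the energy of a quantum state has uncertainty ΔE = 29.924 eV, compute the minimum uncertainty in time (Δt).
10.998 as

Using the energy-time uncertainty principle:
ΔEΔt ≥ ℏ/2

The minimum uncertainty in time is:
Δt_min = ℏ/(2ΔE)
Δt_min = (1.055e-34 J·s) / (2 × 4.794e-18 J)
Δt_min = 1.100e-17 s = 10.998 as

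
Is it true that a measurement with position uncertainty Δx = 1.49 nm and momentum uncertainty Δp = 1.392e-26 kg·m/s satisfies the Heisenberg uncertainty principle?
No, it violates the uncertainty principle (impossible measurement).

Calculate the product ΔxΔp:
ΔxΔp = (1.490e-09 m) × (1.392e-26 kg·m/s)
ΔxΔp = 2.074e-35 J·s

Compare to the minimum allowed value ℏ/2:
ℏ/2 = 5.273e-35 J·s

Since ΔxΔp = 2.074e-35 J·s < 5.273e-35 J·s = ℏ/2,
the measurement violates the uncertainty principle.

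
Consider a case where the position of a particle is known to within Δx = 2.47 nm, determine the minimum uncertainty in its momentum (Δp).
2.135 × 10^-26 kg·m/s

Using the Heisenberg uncertainty principle:
ΔxΔp ≥ ℏ/2

The minimum uncertainty in momentum is:
Δp_min = ℏ/(2Δx)
Δp_min = (1.055e-34 J·s) / (2 × 2.470e-09 m)
Δp_min = 2.135e-26 kg·m/s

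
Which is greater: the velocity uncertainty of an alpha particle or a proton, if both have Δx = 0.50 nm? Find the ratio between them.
The proton has the larger minimum velocity uncertainty, by a ratio of 4.0.

For both particles, Δp_min = ℏ/(2Δx) = 1.055e-25 kg·m/s (same for both).

The velocity uncertainty is Δv = Δp/m:
- alpha particle: Δv = 1.055e-25 / 6.645e-27 = 1.587e+01 m/s = 15.871 m/s
- proton: Δv = 1.055e-25 / 1.673e-27 = 6.305e+01 m/s = 63.049 m/s

Ratio: 6.305e+01 / 1.587e+01 = 4.0

The lighter particle has larger velocity uncertainty because Δv ∝ 1/m.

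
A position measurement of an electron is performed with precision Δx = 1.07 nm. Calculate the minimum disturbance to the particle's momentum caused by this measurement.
4.928 × 10^-26 kg·m/s

The uncertainty principle implies that measuring position disturbs momentum:
ΔxΔp ≥ ℏ/2

When we measure position with precision Δx, we necessarily introduce a momentum uncertainty:
Δp ≥ ℏ/(2Δx)
Δp_min = (1.055e-34 J·s) / (2 × 1.070e-09 m)
Δp_min = 4.928e-26 kg·m/s

The more precisely we measure position, the greater the momentum disturbance.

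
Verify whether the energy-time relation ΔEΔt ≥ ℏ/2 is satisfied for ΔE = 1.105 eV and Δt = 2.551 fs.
Yes, it satisfies the uncertainty relation.

Calculate the product ΔEΔt:
ΔE = 1.105 eV = 1.770e-19 J
ΔEΔt = (1.770e-19 J) × (2.551e-15 s)
ΔEΔt = 4.516e-34 J·s

Compare to the minimum allowed value ℏ/2:
ℏ/2 = 5.273e-35 J·s

Since ΔEΔt = 4.516e-34 J·s ≥ 5.273e-35 J·s = ℏ/2,
this satisfies the uncertainty relation.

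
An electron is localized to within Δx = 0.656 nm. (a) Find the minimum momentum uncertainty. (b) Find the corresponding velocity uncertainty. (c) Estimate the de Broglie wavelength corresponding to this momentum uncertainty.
(a) Δp_min = 8.038 × 10^-26 kg·m/s
(b) Δv_min = 88.238 km/s
(c) λ_dB = 8.244 nm

Step-by-step:

(a) From the uncertainty principle:
Δp_min = ℏ/(2Δx) = (1.055e-34 J·s)/(2 × 6.560e-10 m) = 8.038e-26 kg·m/s

(b) The velocity uncertainty:
Δv = Δp/m = (8.038e-26 kg·m/s)/(9.109e-31 kg) = 8.824e+04 m/s = 88.238 km/s

(c) The de Broglie wavelength for this momentum:
λ = h/p = (6.626e-34 J·s)/(8.038e-26 kg·m/s) = 8.244e-09 m = 8.244 nm

Note: The de Broglie wavelength is comparable to the localization size, as expected from wave-particle duality.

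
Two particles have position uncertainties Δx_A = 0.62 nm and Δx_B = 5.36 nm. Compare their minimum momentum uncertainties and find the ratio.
Particle A has the larger minimum momentum uncertainty, by a factor of 8.65.

For each particle, the minimum momentum uncertainty is Δp_min = ℏ/(2Δx):

Particle A: Δp_A = ℏ/(2×6.200e-10 m) = 8.505e-26 kg·m/s
Particle B: Δp_B = ℏ/(2×5.360e-09 m) = 9.837e-27 kg·m/s

Ratio: Δp_A/Δp_B = 8.65

Since Δp_min ∝ 1/Δx, the particle with smaller position uncertainty (A) has larger momentum uncertainty.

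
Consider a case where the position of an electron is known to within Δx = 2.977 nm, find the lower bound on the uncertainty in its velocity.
19.444 km/s

Using the Heisenberg uncertainty principle and Δp = mΔv:
ΔxΔp ≥ ℏ/2
Δx(mΔv) ≥ ℏ/2

The minimum uncertainty in velocity is:
Δv_min = ℏ/(2mΔx)
Δv_min = (1.055e-34 J·s) / (2 × 9.109e-31 kg × 2.977e-09 m)
Δv_min = 1.944e+04 m/s = 19.444 km/s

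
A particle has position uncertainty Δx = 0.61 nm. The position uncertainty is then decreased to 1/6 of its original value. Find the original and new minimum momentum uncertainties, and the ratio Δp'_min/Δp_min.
Original Δp_min = 8.644 × 10^-26 kg·m/s; new Δp'_min = 5.186 × 10^-25 kg·m/s; ratio Δp'_min/Δp_min = 6.

From the uncertainty principle ΔxΔp ≥ ℏ/2, the minimum momentum uncertainty is Δp_min = ℏ/(2Δx).

Original (Δx = 0.61 nm = 6.100e-10 m):
Δp_min = (1.055e-34 J·s)/(2 × 6.100e-10 m) = 8.644e-26 kg·m/s

When Δx → (1/6)Δx:
Δp'_min = ℏ/(2 × (1/6)Δx) = 6 × ℏ/(2Δx) = 6 × Δp_min
Δp'_min = 6 × 8.644e-26 kg·m/s = 5.186e-25 kg·m/s

Since Δp_min ∝ 1/Δx, when Δx is decreased to 1/6 of its original value, Δp_min increases to 6 times its original value.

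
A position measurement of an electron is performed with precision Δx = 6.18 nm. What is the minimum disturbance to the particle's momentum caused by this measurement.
8.532 × 10^-27 kg·m/s

The uncertainty principle implies that measuring position disturbs momentum:
ΔxΔp ≥ ℏ/2

When we measure position with precision Δx, we necessarily introduce a momentum uncertainty:
Δp ≥ ℏ/(2Δx)
Δp_min = (1.055e-34 J·s) / (2 × 6.180e-09 m)
Δp_min = 8.532e-27 kg·m/s

The more precisely we measure position, the greater the momentum disturbance.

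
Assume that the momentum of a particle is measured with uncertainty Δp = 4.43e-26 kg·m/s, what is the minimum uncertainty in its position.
1.190 nm

Using the Heisenberg uncertainty principle:
ΔxΔp ≥ ℏ/2

The minimum uncertainty in position is:
Δx_min = ℏ/(2Δp)
Δx_min = (1.055e-34 J·s) / (2 × 4.430e-26 kg·m/s)
Δx_min = 1.190e-09 m = 1.190 nm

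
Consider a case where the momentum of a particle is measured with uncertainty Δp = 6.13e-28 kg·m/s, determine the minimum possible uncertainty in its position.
86.017 nm

Using the Heisenberg uncertainty principle:
ΔxΔp ≥ ℏ/2

The minimum uncertainty in position is:
Δx_min = ℏ/(2Δp)
Δx_min = (1.055e-34 J·s) / (2 × 6.130e-28 kg·m/s)
Δx_min = 8.602e-08 m = 86.017 nm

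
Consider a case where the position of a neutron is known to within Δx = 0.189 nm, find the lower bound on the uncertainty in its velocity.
166.567 m/s

Using the Heisenberg uncertainty principle and Δp = mΔv:
ΔxΔp ≥ ℏ/2
Δx(mΔv) ≥ ℏ/2

The minimum uncertainty in velocity is:
Δv_min = ℏ/(2mΔx)
Δv_min = (1.055e-34 J·s) / (2 × 1.675e-27 kg × 1.890e-10 m)
Δv_min = 1.666e+02 m/s = 166.567 m/s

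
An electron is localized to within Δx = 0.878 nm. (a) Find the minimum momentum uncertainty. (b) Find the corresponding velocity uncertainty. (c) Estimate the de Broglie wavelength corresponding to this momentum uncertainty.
(a) Δp_min = 6.006 × 10^-26 kg·m/s
(b) Δv_min = 65.927 km/s
(c) λ_dB = 11.033 nm

Step-by-step:

(a) From the uncertainty principle:
Δp_min = ℏ/(2Δx) = (1.055e-34 J·s)/(2 × 8.780e-10 m) = 6.006e-26 kg·m/s

(b) The velocity uncertainty:
Δv = Δp/m = (6.006e-26 kg·m/s)/(9.109e-31 kg) = 6.593e+04 m/s = 65.927 km/s

(c) The de Broglie wavelength for this momentum:
λ = h/p = (6.626e-34 J·s)/(6.006e-26 kg·m/s) = 1.103e-08 m = 11.033 nm

Note: The de Broglie wavelength is comparable to the localization size, as expected from wave-particle duality.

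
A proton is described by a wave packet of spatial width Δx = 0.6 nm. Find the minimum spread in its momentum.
8.788 × 10^-26 kg·m/s

For a wave packet, the spatial width Δx and momentum spread Δp are related by the uncertainty principle:
ΔxΔp ≥ ℏ/2

The minimum momentum spread is:
Δp_min = ℏ/(2Δx)
Δp_min = (1.055e-34 J·s) / (2 × 6.000e-10 m)
Δp_min = 8.788e-26 kg·m/s

A wave packet cannot have both a well-defined position and well-defined momentum.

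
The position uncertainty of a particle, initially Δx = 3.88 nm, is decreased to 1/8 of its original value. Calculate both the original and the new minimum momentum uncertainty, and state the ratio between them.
Original Δp_min = 1.359 × 10^-26 kg·m/s; new Δp'_min = 1.087 × 10^-25 kg·m/s; ratio Δp'_min/Δp_min = 8.

From the uncertainty principle ΔxΔp ≥ ℏ/2, the minimum momentum uncertainty is Δp_min = ℏ/(2Δx).

Original (Δx = 3.88 nm = 3.880e-09 m):
Δp_min = (1.055e-34 J·s)/(2 × 3.880e-09 m) = 1.359e-26 kg·m/s

When Δx → (1/8)Δx:
Δp'_min = ℏ/(2 × (1/8)Δx) = 8 × ℏ/(2Δx) = 8 × Δp_min
Δp'_min = 8 × 1.359e-26 kg·m/s = 1.087e-25 kg·m/s

Since Δp_min ∝ 1/Δx, when Δx is decreased to 1/8 of its original value, Δp_min increases to 8 times its original value.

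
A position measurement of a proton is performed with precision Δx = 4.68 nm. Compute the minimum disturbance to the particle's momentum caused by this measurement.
1.127 × 10^-26 kg·m/s

The uncertainty principle implies that measuring position disturbs momentum:
ΔxΔp ≥ ℏ/2

When we measure position with precision Δx, we necessarily introduce a momentum uncertainty:
Δp ≥ ℏ/(2Δx)
Δp_min = (1.055e-34 J·s) / (2 × 4.680e-09 m)
Δp_min = 1.127e-26 kg·m/s

The more precisely we measure position, the greater the momentum disturbance.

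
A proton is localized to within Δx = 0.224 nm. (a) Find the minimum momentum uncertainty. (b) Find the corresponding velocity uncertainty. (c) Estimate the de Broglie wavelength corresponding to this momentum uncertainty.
(a) Δp_min = 2.354 × 10^-25 kg·m/s
(b) Δv_min = 140.734 m/s
(c) λ_dB = 2.815 nm

Step-by-step:

(a) From the uncertainty principle:
Δp_min = ℏ/(2Δx) = (1.055e-34 J·s)/(2 × 2.240e-10 m) = 2.354e-25 kg·m/s

(b) The velocity uncertainty:
Δv = Δp/m = (2.354e-25 kg·m/s)/(1.673e-27 kg) = 1.407e+02 m/s = 140.734 m/s

(c) The de Broglie wavelength for this momentum:
λ = h/p = (6.626e-34 J·s)/(2.354e-25 kg·m/s) = 2.815e-09 m = 2.815 nm

Note: The de Broglie wavelength is comparable to the localization size, as expected from wave-particle duality.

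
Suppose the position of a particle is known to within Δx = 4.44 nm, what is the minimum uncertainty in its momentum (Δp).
1.188 × 10^-26 kg·m/s

Using the Heisenberg uncertainty principle:
ΔxΔp ≥ ℏ/2

The minimum uncertainty in momentum is:
Δp_min = ℏ/(2Δx)
Δp_min = (1.055e-34 J·s) / (2 × 4.440e-09 m)
Δp_min = 1.188e-26 kg·m/s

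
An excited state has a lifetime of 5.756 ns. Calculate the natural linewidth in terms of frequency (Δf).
13.825 MHz

Using the energy-time uncertainty principle and E = hf:
ΔEΔt ≥ ℏ/2
hΔf·Δt ≥ ℏ/2

The minimum frequency uncertainty is:
Δf = ℏ/(2hτ) = 1/(4πτ)
Δf = 1/(4π × 5.756e-09 s)
Δf = 1.383e+07 Hz = 13.825 MHz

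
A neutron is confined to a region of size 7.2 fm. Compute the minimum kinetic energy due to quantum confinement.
99.929 keV

Using the uncertainty principle:

1. Position uncertainty: Δx ≈ 7.200e-15 m
2. Minimum momentum uncertainty: Δp = ℏ/(2Δx) = 7.323e-21 kg·m/s
3. Minimum kinetic energy:
   KE = (Δp)²/(2m) = (7.323e-21)²/(2 × 1.675e-27 kg)
   KE = 1.601e-14 J = 99.929 keV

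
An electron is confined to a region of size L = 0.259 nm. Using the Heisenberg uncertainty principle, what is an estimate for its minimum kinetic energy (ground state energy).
141.992 meV

Using the uncertainty principle to estimate ground state energy:

1. The position uncertainty is approximately the confinement size:
   Δx ≈ L = 2.590e-10 m

2. From ΔxΔp ≥ ℏ/2, the minimum momentum uncertainty is:
   Δp ≈ ℏ/(2L) = 2.036e-25 kg·m/s

3. The kinetic energy is approximately:
   KE ≈ (Δp)²/(2m) = (2.036e-25)²/(2 × 9.109e-31 kg)
   KE ≈ 2.275e-20 J = 141.992 meV

This is an order-of-magnitude estimate of the ground state energy.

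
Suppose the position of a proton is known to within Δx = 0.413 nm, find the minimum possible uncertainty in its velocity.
76.331 m/s

Using the Heisenberg uncertainty principle and Δp = mΔv:
ΔxΔp ≥ ℏ/2
Δx(mΔv) ≥ ℏ/2

The minimum uncertainty in velocity is:
Δv_min = ℏ/(2mΔx)
Δv_min = (1.055e-34 J·s) / (2 × 1.673e-27 kg × 4.130e-10 m)
Δv_min = 7.633e+01 m/s = 76.331 m/s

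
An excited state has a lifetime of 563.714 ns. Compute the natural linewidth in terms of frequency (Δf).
141.166 kHz

Using the energy-time uncertainty principle and E = hf:
ΔEΔt ≥ ℏ/2
hΔf·Δt ≥ ℏ/2

The minimum frequency uncertainty is:
Δf = ℏ/(2hτ) = 1/(4πτ)
Δf = 1/(4π × 5.637e-07 s)
Δf = 1.412e+05 Hz = 141.166 kHz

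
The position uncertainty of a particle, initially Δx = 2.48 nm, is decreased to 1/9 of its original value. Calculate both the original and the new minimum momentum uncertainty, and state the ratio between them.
Original Δp_min = 2.126 × 10^-26 kg·m/s; new Δp'_min = 1.914 × 10^-25 kg·m/s; ratio Δp'_min/Δp_min = 9.

From the uncertainty principle ΔxΔp ≥ ℏ/2, the minimum momentum uncertainty is Δp_min = ℏ/(2Δx).

Original (Δx = 2.48 nm = 2.480e-09 m):
Δp_min = (1.055e-34 J·s)/(2 × 2.480e-09 m) = 2.126e-26 kg·m/s

When Δx → (1/9)Δx:
Δp'_min = ℏ/(2 × (1/9)Δx) = 9 × ℏ/(2Δx) = 9 × Δp_min
Δp'_min = 9 × 2.126e-26 kg·m/s = 1.914e-25 kg·m/s

Since Δp_min ∝ 1/Δx, when Δx is decreased to 1/9 of its original value, Δp_min increases to 9 times its original value.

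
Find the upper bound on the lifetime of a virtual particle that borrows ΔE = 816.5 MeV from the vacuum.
4.031 × 10^-25 s

Using the energy-time uncertainty principle:
ΔEΔt ≥ ℏ/2

For a virtual particle borrowing energy ΔE, the maximum lifetime is:
Δt_max = ℏ/(2ΔE)

Converting energy:
ΔE = 816.5 MeV = 1.308e-10 J

Δt_max = (1.055e-34 J·s) / (2 × 1.308e-10 J)
Δt_max = 4.031e-25 s = 4.031 × 10^-25 s

Virtual particles with higher borrowed energy exist for shorter times.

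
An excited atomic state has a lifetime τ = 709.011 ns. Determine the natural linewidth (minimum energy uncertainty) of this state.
464.176 peV

Using the energy-time uncertainty principle:
ΔEΔt ≥ ℏ/2

The lifetime τ represents the time uncertainty Δt.
The natural linewidth (minimum energy uncertainty) is:

ΔE = ℏ/(2τ)
ΔE = (1.055e-34 J·s) / (2 × 7.090e-07 s)
ΔE = 7.437e-29 J = 464.176 peV

This natural linewidth limits the precision of spectroscopic measurements.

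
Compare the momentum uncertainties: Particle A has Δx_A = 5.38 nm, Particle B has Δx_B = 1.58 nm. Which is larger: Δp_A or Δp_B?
Particle B has the larger minimum momentum uncertainty, by a factor of 3.41.

For each particle, the minimum momentum uncertainty is Δp_min = ℏ/(2Δx):

Particle A: Δp_A = ℏ/(2×5.380e-09 m) = 9.801e-27 kg·m/s
Particle B: Δp_B = ℏ/(2×1.580e-09 m) = 3.337e-26 kg·m/s

Ratio: Δp_B/Δp_A = 3.41

Since Δp_min ∝ 1/Δx, the particle with smaller position uncertainty (B) has larger momentum uncertainty.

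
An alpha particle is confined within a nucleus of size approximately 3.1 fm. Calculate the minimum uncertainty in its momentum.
1.701 × 10^-20 kg·m/s

Using the Heisenberg uncertainty principle:
ΔxΔp ≥ ℏ/2

With Δx ≈ L = 3.100e-15 m (the confinement size):
Δp_min = ℏ/(2Δx)
Δp_min = (1.055e-34 J·s) / (2 × 3.100e-15 m)
Δp_min = 1.701e-20 kg·m/s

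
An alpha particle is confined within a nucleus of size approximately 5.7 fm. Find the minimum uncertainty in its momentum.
9.251 × 10^-21 kg·m/s

Using the Heisenberg uncertainty principle:
ΔxΔp ≥ ℏ/2

With Δx ≈ L = 5.700e-15 m (the confinement size):
Δp_min = ℏ/(2Δx)
Δp_min = (1.055e-34 J·s) / (2 × 5.700e-15 m)
Δp_min = 9.251e-21 kg·m/s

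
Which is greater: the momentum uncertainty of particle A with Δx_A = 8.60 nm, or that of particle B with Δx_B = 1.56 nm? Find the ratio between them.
Particle B has the larger minimum momentum uncertainty, by a factor of 5.51.

For each particle, the minimum momentum uncertainty is Δp_min = ℏ/(2Δx):

Particle A: Δp_A = ℏ/(2×8.600e-09 m) = 6.131e-27 kg·m/s
Particle B: Δp_B = ℏ/(2×1.560e-09 m) = 3.380e-26 kg·m/s

Ratio: Δp_B/Δp_A = 5.51

Since Δp_min ∝ 1/Δx, the particle with smaller position uncertainty (B) has larger momentum uncertainty.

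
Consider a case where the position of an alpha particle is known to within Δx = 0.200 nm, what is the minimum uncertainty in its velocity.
39.677 m/s

Using the Heisenberg uncertainty principle and Δp = mΔv:
ΔxΔp ≥ ℏ/2
Δx(mΔv) ≥ ℏ/2

The minimum uncertainty in velocity is:
Δv_min = ℏ/(2mΔx)
Δv_min = (1.055e-34 J·s) / (2 × 6.645e-27 kg × 2.000e-10 m)
Δv_min = 3.968e+01 m/s = 39.677 m/s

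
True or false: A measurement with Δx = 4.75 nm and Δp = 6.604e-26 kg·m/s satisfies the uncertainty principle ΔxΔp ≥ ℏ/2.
Yes, it satisfies the uncertainty principle.

Calculate the product ΔxΔp:
ΔxΔp = (4.750e-09 m) × (6.604e-26 kg·m/s)
ΔxΔp = 3.137e-34 J·s

Compare to the minimum allowed value ℏ/2:
ℏ/2 = 5.273e-35 J·s

Since ΔxΔp = 3.137e-34 J·s ≥ 5.273e-35 J·s = ℏ/2,
the measurement satisfies the uncertainty principle.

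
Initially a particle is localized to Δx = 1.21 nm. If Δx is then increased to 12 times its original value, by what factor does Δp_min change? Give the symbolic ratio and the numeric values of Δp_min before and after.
Original Δp_min = 4.358 × 10^-26 kg·m/s; new Δp'_min = 3.631 × 10^-27 kg·m/s; ratio Δp'_min/Δp_min = 1/12.

From the uncertainty principle ΔxΔp ≥ ℏ/2, the minimum momentum uncertainty is Δp_min = ℏ/(2Δx).

Original (Δx = 1.21 nm = 1.210e-09 m):
Δp_min = (1.055e-34 J·s)/(2 × 1.210e-09 m) = 4.358e-26 kg·m/s

When Δx → 12Δx:
Δp'_min = ℏ/(2 × 12Δx) = (1/12) × ℏ/(2Δx) = (1/12) × Δp_min
Δp'_min = 1/12 × 4.358e-26 kg·m/s = 3.631e-27 kg·m/s

Since Δp_min ∝ 1/Δx, when Δx is increased to 12 times its original value, Δp_min decreases to 1/12 of its original value.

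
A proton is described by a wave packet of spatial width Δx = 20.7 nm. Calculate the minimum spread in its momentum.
2.547 × 10^-27 kg·m/s

For a wave packet, the spatial width Δx and momentum spread Δp are related by the uncertainty principle:
ΔxΔp ≥ ℏ/2

The minimum momentum spread is:
Δp_min = ℏ/(2Δx)
Δp_min = (1.055e-34 J·s) / (2 × 2.070e-08 m)
Δp_min = 2.547e-27 kg·m/s

A wave packet cannot have both a well-defined position and well-defined momentum.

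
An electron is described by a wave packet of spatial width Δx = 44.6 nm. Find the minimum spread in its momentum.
1.182 × 10^-27 kg·m/s

For a wave packet, the spatial width Δx and momentum spread Δp are related by the uncertainty principle:
ΔxΔp ≥ ℏ/2

The minimum momentum spread is:
Δp_min = ℏ/(2Δx)
Δp_min = (1.055e-34 J·s) / (2 × 4.460e-08 m)
Δp_min = 1.182e-27 kg·m/s

A wave packet cannot have both a well-defined position and well-defined momentum.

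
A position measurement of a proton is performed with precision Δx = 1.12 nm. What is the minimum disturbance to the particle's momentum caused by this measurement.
4.708 × 10^-26 kg·m/s

The uncertainty principle implies that measuring position disturbs momentum:
ΔxΔp ≥ ℏ/2

When we measure position with precision Δx, we necessarily introduce a momentum uncertainty:
Δp ≥ ℏ/(2Δx)
Δp_min = (1.055e-34 J·s) / (2 × 1.120e-09 m)
Δp_min = 4.708e-26 kg·m/s

The more precisely we measure position, the greater the momentum disturbance.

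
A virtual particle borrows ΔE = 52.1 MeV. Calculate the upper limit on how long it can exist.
6.317 ys

Using the energy-time uncertainty principle:
ΔEΔt ≥ ℏ/2

For a virtual particle borrowing energy ΔE, the maximum lifetime is:
Δt_max = ℏ/(2ΔE)

Converting energy:
ΔE = 52.1 MeV = 8.347e-12 J

Δt_max = (1.055e-34 J·s) / (2 × 8.347e-12 J)
Δt_max = 6.317e-24 s = 6.317 ys

Virtual particles with higher borrowed energy exist for shorter times.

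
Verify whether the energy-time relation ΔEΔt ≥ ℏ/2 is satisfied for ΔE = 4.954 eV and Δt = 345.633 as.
Yes, it satisfies the uncertainty relation.

Calculate the product ΔEΔt:
ΔE = 4.954 eV = 7.937e-19 J
ΔEΔt = (7.937e-19 J) × (3.456e-16 s)
ΔEΔt = 2.743e-34 J·s

Compare to the minimum allowed value ℏ/2:
ℏ/2 = 5.273e-35 J·s

Since ΔEΔt = 2.743e-34 J·s ≥ 5.273e-35 J·s = ℏ/2,
this satisfies the uncertainty relation.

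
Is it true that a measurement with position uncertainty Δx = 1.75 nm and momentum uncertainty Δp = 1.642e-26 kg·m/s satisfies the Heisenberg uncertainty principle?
No, it violates the uncertainty principle (impossible measurement).

Calculate the product ΔxΔp:
ΔxΔp = (1.750e-09 m) × (1.642e-26 kg·m/s)
ΔxΔp = 2.874e-35 J·s

Compare to the minimum allowed value ℏ/2:
ℏ/2 = 5.273e-35 J·s

Since ΔxΔp = 2.874e-35 J·s < 5.273e-35 J·s = ℏ/2,
the measurement violates the uncertainty principle.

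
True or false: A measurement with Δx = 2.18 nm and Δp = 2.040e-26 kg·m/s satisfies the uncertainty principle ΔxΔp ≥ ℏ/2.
No, it violates the uncertainty principle (impossible measurement).

Calculate the product ΔxΔp:
ΔxΔp = (2.180e-09 m) × (2.040e-26 kg·m/s)
ΔxΔp = 4.447e-35 J·s

Compare to the minimum allowed value ℏ/2:
ℏ/2 = 5.273e-35 J·s

Since ΔxΔp = 4.447e-35 J·s < 5.273e-35 J·s = ℏ/2,
the measurement violates the uncertainty principle.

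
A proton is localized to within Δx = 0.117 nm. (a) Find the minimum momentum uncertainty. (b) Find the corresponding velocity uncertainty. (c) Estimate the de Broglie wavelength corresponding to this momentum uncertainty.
(a) Δp_min = 4.507 × 10^-25 kg·m/s
(b) Δv_min = 269.440 m/s
(c) λ_dB = 1.470 nm

Step-by-step:

(a) From the uncertainty principle:
Δp_min = ℏ/(2Δx) = (1.055e-34 J·s)/(2 × 1.170e-10 m) = 4.507e-25 kg·m/s

(b) The velocity uncertainty:
Δv = Δp/m = (4.507e-25 kg·m/s)/(1.673e-27 kg) = 2.694e+02 m/s = 269.440 m/s

(c) The de Broglie wavelength for this momentum:
λ = h/p = (6.626e-34 J·s)/(4.507e-25 kg·m/s) = 1.470e-09 m = 1.470 nm

Note: The de Broglie wavelength is comparable to the localization size, as expected from wave-particle duality.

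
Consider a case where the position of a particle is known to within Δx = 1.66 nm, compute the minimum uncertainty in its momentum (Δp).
3.176 × 10^-26 kg·m/s

Using the Heisenberg uncertainty principle:
ΔxΔp ≥ ℏ/2

The minimum uncertainty in momentum is:
Δp_min = ℏ/(2Δx)
Δp_min = (1.055e-34 J·s) / (2 × 1.660e-09 m)
Δp_min = 3.176e-26 kg·m/s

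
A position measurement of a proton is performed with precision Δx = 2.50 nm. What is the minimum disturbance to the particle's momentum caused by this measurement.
2.109 × 10^-26 kg·m/s

The uncertainty principle implies that measuring position disturbs momentum:
ΔxΔp ≥ ℏ/2

When we measure position with precision Δx, we necessarily introduce a momentum uncertainty:
Δp ≥ ℏ/(2Δx)
Δp_min = (1.055e-34 J·s) / (2 × 2.500e-09 m)
Δp_min = 2.109e-26 kg·m/s

The more precisely we measure position, the greater the momentum disturbance.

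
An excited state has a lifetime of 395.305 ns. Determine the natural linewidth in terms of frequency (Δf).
201.307 kHz

Using the energy-time uncertainty principle and E = hf:
ΔEΔt ≥ ℏ/2
hΔf·Δt ≥ ℏ/2

The minimum frequency uncertainty is:
Δf = ℏ/(2hτ) = 1/(4πτ)
Δf = 1/(4π × 3.953e-07 s)
Δf = 2.013e+05 Hz = 201.307 kHz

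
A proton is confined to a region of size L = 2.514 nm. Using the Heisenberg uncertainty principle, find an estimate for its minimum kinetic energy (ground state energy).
820.774 neV

Using the uncertainty principle to estimate ground state energy:

1. The position uncertainty is approximately the confinement size:
   Δx ≈ L = 2.514e-09 m

2. From ΔxΔp ≥ ℏ/2, the minimum momentum uncertainty is:
   Δp ≈ ℏ/(2L) = 2.097e-26 kg·m/s

3. The kinetic energy is approximately:
   KE ≈ (Δp)²/(2m) = (2.097e-26)²/(2 × 1.673e-27 kg)
   KE ≈ 1.315e-25 J = 820.774 neV

This is an order-of-magnitude estimate of the ground state energy.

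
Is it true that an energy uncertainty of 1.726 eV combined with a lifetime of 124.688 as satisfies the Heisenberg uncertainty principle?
No, it violates the uncertainty relation.

Calculate the product ΔEΔt:
ΔE = 1.726 eV = 2.765e-19 J
ΔEΔt = (2.765e-19 J) × (1.247e-16 s)
ΔEΔt = 3.448e-35 J·s

Compare to the minimum allowed value ℏ/2:
ℏ/2 = 5.273e-35 J·s

Since ΔEΔt = 3.448e-35 J·s < 5.273e-35 J·s = ℏ/2,
this violates the uncertainty relation.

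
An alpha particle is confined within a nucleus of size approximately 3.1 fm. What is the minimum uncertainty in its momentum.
1.701 × 10^-20 kg·m/s

Using the Heisenberg uncertainty principle:
ΔxΔp ≥ ℏ/2

With Δx ≈ L = 3.100e-15 m (the confinement size):
Δp_min = ℏ/(2Δx)
Δp_min = (1.055e-34 J·s) / (2 × 3.100e-15 m)
Δp_min = 1.701e-20 kg·m/s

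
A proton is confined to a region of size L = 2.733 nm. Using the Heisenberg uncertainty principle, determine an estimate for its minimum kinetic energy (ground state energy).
694.504 neV

Using the uncertainty principle to estimate ground state energy:

1. The position uncertainty is approximately the confinement size:
   Δx ≈ L = 2.733e-09 m

2. From ΔxΔp ≥ ℏ/2, the minimum momentum uncertainty is:
   Δp ≈ ℏ/(2L) = 1.929e-26 kg·m/s

3. The kinetic energy is approximately:
   KE ≈ (Δp)²/(2m) = (1.929e-26)²/(2 × 1.673e-27 kg)
   KE ≈ 1.113e-25 J = 694.504 neV

This is an order-of-magnitude estimate of the ground state energy.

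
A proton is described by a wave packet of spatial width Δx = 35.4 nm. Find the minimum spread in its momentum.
1.490 × 10^-27 kg·m/s

For a wave packet, the spatial width Δx and momentum spread Δp are related by the uncertainty principle:
ΔxΔp ≥ ℏ/2

The minimum momentum spread is:
Δp_min = ℏ/(2Δx)
Δp_min = (1.055e-34 J·s) / (2 × 3.540e-08 m)
Δp_min = 1.490e-27 kg·m/s

A wave packet cannot have both a well-defined position and well-defined momentum.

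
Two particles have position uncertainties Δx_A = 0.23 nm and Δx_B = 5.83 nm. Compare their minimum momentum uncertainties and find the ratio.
Particle A has the larger minimum momentum uncertainty, by a factor of 25.35.

For each particle, the minimum momentum uncertainty is Δp_min = ℏ/(2Δx):

Particle A: Δp_A = ℏ/(2×2.300e-10 m) = 2.293e-25 kg·m/s
Particle B: Δp_B = ℏ/(2×5.830e-09 m) = 9.044e-27 kg·m/s

Ratio: Δp_A/Δp_B = 25.35

Since Δp_min ∝ 1/Δx, the particle with smaller position uncertainty (A) has larger momentum uncertainty.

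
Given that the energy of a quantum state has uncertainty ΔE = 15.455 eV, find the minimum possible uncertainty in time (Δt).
21.294 as

Using the energy-time uncertainty principle:
ΔEΔt ≥ ℏ/2

The minimum uncertainty in time is:
Δt_min = ℏ/(2ΔE)
Δt_min = (1.055e-34 J·s) / (2 × 2.476e-18 J)
Δt_min = 2.129e-17 s = 21.294 as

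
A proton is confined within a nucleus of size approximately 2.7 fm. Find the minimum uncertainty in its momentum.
1.953 × 10^-20 kg·m/s

Using the Heisenberg uncertainty principle:
ΔxΔp ≥ ℏ/2

With Δx ≈ L = 2.700e-15 m (the confinement size):
Δp_min = ℏ/(2Δx)
Δp_min = (1.055e-34 J·s) / (2 × 2.700e-15 m)
Δp_min = 1.953e-20 kg·m/s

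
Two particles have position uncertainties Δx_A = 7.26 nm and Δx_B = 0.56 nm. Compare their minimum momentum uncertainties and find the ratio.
Particle B has the larger minimum momentum uncertainty, by a factor of 12.96.

For each particle, the minimum momentum uncertainty is Δp_min = ℏ/(2Δx):

Particle A: Δp_A = ℏ/(2×7.260e-09 m) = 7.263e-27 kg·m/s
Particle B: Δp_B = ℏ/(2×5.600e-10 m) = 9.416e-26 kg·m/s

Ratio: Δp_B/Δp_A = 12.96

Since Δp_min ∝ 1/Δx, the particle with smaller position uncertainty (B) has larger momentum uncertainty.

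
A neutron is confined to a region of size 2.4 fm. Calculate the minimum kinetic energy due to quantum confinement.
899.360 keV

Using the uncertainty principle:

1. Position uncertainty: Δx ≈ 2.400e-15 m
2. Minimum momentum uncertainty: Δp = ℏ/(2Δx) = 2.197e-20 kg·m/s
3. Minimum kinetic energy:
   KE = (Δp)²/(2m) = (2.197e-20)²/(2 × 1.675e-27 kg)
   KE = 1.441e-13 J = 899.360 keV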